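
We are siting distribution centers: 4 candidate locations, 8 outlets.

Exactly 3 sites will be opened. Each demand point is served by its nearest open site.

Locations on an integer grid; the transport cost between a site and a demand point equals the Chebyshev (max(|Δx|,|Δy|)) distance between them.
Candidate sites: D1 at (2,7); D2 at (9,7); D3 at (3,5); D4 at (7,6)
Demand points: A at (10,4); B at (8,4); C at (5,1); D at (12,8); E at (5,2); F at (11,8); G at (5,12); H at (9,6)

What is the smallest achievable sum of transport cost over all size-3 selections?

23

Open {D2, D3, D4}.
  A→D2 3, B→D4 2, C→D3 4, D→D2 3, E→D3 3, F→D2 2, G→D2 5, H→D2 1  ⇒ total 23.
Compare {D1, D2, D3}: total 24.
Compare {D1, D2, D4}: total 25.
No size-3 selection does better; minimum is 23.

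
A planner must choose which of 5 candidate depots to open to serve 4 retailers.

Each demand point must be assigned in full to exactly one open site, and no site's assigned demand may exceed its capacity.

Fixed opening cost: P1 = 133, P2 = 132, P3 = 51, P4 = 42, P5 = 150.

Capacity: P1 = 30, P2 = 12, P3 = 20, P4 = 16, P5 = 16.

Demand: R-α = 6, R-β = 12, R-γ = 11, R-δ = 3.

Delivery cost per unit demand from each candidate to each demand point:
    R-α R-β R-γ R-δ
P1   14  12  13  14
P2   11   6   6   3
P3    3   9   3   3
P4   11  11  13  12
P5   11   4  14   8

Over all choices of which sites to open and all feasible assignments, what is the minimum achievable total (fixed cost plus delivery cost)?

285

Open {P3, P4}; cheapest assignment that respects the capacities:
  P3 (cap 20, load 20): R-α, R-γ, R-δ — cost 6×3 + 11×3 + 3×3 = 60
  P4 (cap 16, load 12): R-β — cost 12×11 = 132
  Shipping 192, fixed 93 → total 285.
  Any other capacity-feasible assignment to {P3, P4} ships for at least 192.
Compare {P3, P5}: its best feasible assignment gives total 309.
Compare {P2, P3}: its best feasible assignment gives total 315.
Every other set of open sites that can feasibly serve all demand totals ≥ 309 even under its best assignment. Minimum: 285.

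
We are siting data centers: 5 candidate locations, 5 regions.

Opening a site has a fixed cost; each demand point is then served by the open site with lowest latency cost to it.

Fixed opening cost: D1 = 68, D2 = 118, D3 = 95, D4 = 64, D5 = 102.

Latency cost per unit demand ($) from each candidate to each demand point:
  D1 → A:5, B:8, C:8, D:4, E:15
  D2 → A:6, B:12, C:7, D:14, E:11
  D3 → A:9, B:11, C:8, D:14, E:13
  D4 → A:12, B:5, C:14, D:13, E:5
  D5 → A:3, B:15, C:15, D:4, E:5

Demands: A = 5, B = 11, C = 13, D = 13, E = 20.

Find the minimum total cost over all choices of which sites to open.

Open {D1, D4}: assign each demand point to its cheapest open site.
  A→D1 5×5=25, B→D4 11×5=55, C→D1 13×8=104, D→D1 13×4=52, E→D4 20×5=100
  latency cost 336, fixed 132 → total 468.
Compare {D1, D5}: latency cost 359 + fixed 170 = 529.
Compare {D1, D4, D5}: latency cost 326 + fixed 234 = 560.
Compare {D1, D3, D4}: latency cost 336 + fixed 227 = 563.
All other subsets cost ≥ 529. Minimum total cost: 468.

468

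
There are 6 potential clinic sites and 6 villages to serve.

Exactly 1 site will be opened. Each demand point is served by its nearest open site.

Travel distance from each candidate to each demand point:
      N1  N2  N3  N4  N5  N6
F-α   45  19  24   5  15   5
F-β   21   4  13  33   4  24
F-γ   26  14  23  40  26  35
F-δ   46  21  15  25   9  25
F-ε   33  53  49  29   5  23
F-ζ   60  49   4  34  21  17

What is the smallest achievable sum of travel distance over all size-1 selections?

Open {F-β}.
  N1→F-β 21, N2→F-β 4, N3→F-β 13, N4→F-β 33, N5→F-β 4, N6→F-β 24  ⇒ total 99.
Compare {F-α}: total 113.
Compare {F-δ}: total 141.
No size-1 selection does better; minimum is 99.

99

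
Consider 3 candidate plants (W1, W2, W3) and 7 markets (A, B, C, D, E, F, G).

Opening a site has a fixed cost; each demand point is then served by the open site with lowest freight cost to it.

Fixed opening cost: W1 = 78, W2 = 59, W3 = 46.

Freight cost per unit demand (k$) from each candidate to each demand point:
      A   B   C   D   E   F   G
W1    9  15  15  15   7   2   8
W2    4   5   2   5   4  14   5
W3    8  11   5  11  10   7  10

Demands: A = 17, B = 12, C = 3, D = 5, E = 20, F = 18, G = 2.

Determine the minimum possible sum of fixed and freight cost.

422

Open {W1, W2}: assign each demand point to its cheapest open site.
  A→W2 17×4=68, B→W2 12×5=60, C→W2 3×2=6, D→W2 5×5=25, E→W2 20×4=80, F→W1 18×2=36, G→W2 2×5=10
  freight cost 285, fixed 137 → total 422.
Compare {W1, W2, W3}: freight cost 285 + fixed 183 = 468.
Compare {W2, W3}: freight cost 375 + fixed 105 = 480.
Compare {W2}: freight cost 501 + fixed 59 = 560.
All other subsets cost ≥ 468. Minimum total cost: 422.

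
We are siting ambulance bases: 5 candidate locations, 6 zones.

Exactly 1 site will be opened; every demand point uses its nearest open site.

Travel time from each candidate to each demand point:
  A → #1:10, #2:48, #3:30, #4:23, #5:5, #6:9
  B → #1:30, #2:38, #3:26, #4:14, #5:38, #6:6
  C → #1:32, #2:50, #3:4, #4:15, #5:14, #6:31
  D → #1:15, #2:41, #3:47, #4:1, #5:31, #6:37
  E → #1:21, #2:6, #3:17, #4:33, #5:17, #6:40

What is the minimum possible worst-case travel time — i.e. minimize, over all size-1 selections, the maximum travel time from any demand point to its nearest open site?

38

Open {B}.
  Farthest demand point is #2 at travel time 38 (to B); all others are ≤ 38.
With {E} the worst case is 40.
With {D} the worst case is 47.
No size-1 selection achieves below 38.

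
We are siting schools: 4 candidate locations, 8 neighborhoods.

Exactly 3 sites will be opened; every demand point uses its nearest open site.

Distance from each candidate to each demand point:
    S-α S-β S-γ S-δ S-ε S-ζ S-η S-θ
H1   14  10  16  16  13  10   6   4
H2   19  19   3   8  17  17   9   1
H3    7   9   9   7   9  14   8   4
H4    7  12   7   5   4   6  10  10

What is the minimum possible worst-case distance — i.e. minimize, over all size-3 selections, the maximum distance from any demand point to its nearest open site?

9

Open {H1, H3, H4}.
  Farthest demand point is S-β at distance 9 (to H3); all others are ≤ 9.
With {H2, H3, H4} the worst case is 9.
With {H1, H2, H3} the worst case is 10.
No size-3 selection achieves below 9.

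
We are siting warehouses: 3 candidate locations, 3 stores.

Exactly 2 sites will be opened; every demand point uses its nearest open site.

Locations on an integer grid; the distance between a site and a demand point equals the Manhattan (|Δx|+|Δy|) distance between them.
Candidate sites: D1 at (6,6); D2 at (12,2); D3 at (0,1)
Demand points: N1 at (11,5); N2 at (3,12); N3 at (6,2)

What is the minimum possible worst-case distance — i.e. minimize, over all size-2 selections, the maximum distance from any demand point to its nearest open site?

Open {D1, D2}.
  Farthest demand point is N2 at distance 9 (to D1); all others are ≤ 9.
With {D1, D3} the worst case is 9.
With {D2, D3} the worst case is 14.
No size-2 selection achieves below 9.

9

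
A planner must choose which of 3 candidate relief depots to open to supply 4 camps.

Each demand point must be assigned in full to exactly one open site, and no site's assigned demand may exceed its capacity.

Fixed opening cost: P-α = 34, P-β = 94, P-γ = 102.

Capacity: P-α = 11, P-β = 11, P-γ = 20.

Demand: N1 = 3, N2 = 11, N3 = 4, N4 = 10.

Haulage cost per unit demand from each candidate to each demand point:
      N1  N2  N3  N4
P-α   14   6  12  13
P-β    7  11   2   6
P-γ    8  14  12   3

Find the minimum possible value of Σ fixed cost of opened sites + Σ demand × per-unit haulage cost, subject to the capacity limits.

304

Open {P-α, P-γ}; cheapest assignment that respects the capacities:
  P-α (cap 11, load 11): N2 — cost 11×6 = 66
  P-γ (cap 20, load 17): N1, N3, N4 — cost 3×8 + 4×12 + 10×3 = 102
  Shipping 168, fixed 136 → total 304.
  Any other capacity-feasible assignment to {P-α, P-γ} ships for at least 168.
Compare {P-α, P-β, P-γ}: its best feasible assignment gives total 355.
Compare {P-β, P-γ}: its best feasible assignment gives total 419.
Every other set of open sites that can feasibly serve all demand totals ≥ 355 even under its best assignment. Minimum: 304.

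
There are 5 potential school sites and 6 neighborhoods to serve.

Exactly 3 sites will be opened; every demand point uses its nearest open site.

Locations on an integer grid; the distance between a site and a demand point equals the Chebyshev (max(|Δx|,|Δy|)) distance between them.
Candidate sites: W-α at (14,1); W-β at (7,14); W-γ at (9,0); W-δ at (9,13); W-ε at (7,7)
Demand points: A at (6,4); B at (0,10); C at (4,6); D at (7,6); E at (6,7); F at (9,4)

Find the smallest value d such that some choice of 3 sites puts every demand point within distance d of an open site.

7

Open {W-α, W-β, W-γ}.
  Farthest demand point is B at distance 7 (to W-β); all others are ≤ 7.
With {W-α, W-β, W-ε} the worst case is 7.
With {W-α, W-γ, W-ε} the worst case is 7.
No size-3 selection achieves below 7.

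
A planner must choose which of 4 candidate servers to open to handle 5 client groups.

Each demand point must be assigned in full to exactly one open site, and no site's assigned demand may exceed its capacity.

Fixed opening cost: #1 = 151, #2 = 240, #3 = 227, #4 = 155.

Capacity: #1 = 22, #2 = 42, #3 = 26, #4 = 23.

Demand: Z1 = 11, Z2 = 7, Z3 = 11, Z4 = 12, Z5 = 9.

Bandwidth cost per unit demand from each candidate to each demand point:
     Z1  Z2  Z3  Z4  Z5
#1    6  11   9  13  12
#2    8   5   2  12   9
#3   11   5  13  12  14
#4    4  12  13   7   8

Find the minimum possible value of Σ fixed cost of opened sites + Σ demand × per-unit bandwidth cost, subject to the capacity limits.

Open {#2, #4}; cheapest assignment that respects the capacities:
  #2 (cap 42, load 27): Z2, Z3, Z5 — cost 7×5 + 11×2 + 9×9 = 138
  #4 (cap 23, load 23): Z1, Z4 — cost 11×4 + 12×7 = 128
  Shipping 266, fixed 395 → total 661.
  Any other capacity-feasible assignment to {#2, #4} ships for at least 266.
Compare {#1, #2}: its best feasible assignment gives total 739.
Compare {#1, #2, #4}: its best feasible assignment gives total 812.
Every other set of open sites that can feasibly serve all demand totals ≥ 739 even under its best assignment. Minimum: 661.

661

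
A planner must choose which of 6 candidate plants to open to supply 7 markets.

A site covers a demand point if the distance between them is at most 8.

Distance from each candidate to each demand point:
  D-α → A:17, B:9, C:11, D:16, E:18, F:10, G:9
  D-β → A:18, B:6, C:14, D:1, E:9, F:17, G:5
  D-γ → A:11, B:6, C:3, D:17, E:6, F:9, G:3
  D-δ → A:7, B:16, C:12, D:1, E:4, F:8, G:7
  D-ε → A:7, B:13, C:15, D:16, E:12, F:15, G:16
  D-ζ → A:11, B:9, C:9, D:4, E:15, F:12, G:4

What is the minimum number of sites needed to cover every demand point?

Coverage sets (demand points within 8 of each site):
  D-α: {}
  D-β: {B, D, G}
  D-γ: {B, C, E, G}
  D-δ: {A, D, E, F, G}
  D-ε: {A}
  D-ζ: {D, G}
No single site covers all 7 demand points.
But {D-γ, D-δ} covers everything, so the minimum is 2.

2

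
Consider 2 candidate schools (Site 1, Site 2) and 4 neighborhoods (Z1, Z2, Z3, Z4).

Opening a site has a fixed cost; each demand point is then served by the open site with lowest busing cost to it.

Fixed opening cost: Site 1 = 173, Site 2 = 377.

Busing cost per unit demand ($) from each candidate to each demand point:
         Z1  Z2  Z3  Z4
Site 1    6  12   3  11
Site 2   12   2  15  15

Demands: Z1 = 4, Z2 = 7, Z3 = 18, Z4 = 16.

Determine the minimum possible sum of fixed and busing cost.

511

Open {Site 1}: assign each demand point to its cheapest open site.
  Z1→Site 1 4×6=24, Z2→Site 1 7×12=84, Z3→Site 1 18×3=54, Z4→Site 1 16×11=176
  busing cost 338, fixed 173 → total 511.
Compare {Site 1, Site 2}: busing cost 268 + fixed 550 = 818.
Compare {Site 2}: busing cost 572 + fixed 377 = 949.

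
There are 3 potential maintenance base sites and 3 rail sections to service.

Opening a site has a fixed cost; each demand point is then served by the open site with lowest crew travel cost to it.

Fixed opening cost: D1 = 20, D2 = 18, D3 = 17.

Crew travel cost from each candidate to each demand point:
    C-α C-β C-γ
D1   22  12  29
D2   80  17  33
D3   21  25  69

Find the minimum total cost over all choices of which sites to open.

Open {D1}: assign each demand point to its cheapest open site.
  C-α→D1 22, C-β→D1 12, C-γ→D1 29
  crew travel cost 63, fixed 20 → total 83.
Compare {D1, D3}: crew travel cost 62 + fixed 37 = 99.
Compare {D1, D2}: crew travel cost 63 + fixed 38 = 101.
Compare {D2, D3}: crew travel cost 71 + fixed 35 = 106.
All other subsets cost ≥ 99. Minimum total cost: 83.

83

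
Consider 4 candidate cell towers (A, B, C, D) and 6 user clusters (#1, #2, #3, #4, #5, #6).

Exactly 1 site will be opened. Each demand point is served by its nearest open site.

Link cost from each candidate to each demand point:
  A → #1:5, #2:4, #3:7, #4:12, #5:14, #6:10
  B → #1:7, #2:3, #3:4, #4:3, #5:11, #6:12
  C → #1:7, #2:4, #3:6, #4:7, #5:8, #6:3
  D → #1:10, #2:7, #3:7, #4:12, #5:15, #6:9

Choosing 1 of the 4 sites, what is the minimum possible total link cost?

Open {C}.
  #1→C 7, #2→C 4, #3→C 6, #4→C 7, #5→C 8, #6→C 3  ⇒ total 35.
Compare {B}: total 40.
Compare {A}: total 52.
No size-1 selection does better; minimum is 35.

35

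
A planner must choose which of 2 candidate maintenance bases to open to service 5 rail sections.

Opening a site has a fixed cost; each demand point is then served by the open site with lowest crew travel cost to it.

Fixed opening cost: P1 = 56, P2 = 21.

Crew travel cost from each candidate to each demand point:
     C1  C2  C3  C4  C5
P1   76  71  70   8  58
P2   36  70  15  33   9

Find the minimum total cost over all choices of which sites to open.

184

Open {P2}: assign each demand point to its cheapest open site.
  C1→P2 36, C2→P2 70, C3→P2 15, C4→P2 33, C5→P2 9
  crew travel cost 163, fixed 21 → total 184.
Compare {P1, P2}: crew travel cost 138 + fixed 77 = 215.
Compare {P1}: crew travel cost 283 + fixed 56 = 339.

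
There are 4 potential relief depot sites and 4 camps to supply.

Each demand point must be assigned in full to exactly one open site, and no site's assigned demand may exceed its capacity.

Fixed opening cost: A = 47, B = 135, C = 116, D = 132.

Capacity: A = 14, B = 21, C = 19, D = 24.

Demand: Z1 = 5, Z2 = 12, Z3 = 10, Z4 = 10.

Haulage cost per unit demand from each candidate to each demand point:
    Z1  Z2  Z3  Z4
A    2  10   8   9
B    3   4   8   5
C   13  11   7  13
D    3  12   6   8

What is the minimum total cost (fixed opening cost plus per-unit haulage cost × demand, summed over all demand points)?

470

Open {B, D}; cheapest assignment that respects the capacities:
  B (cap 21, load 17): Z1, Z2 — cost 5×3 + 12×4 = 63
  D (cap 24, load 20): Z3, Z4 — cost 10×6 + 10×8 = 140
  Shipping 203, fixed 267 → total 470.
  Any other capacity-feasible assignment to {B, D} ships for at least 203.
Compare {A, B, D}: its best feasible assignment gives total 512.
Compare {A, B, C}: its best feasible assignment gives total 521.
Every other set of open sites that can feasibly serve all demand totals ≥ 512 even under its best assignment. Minimum: 470.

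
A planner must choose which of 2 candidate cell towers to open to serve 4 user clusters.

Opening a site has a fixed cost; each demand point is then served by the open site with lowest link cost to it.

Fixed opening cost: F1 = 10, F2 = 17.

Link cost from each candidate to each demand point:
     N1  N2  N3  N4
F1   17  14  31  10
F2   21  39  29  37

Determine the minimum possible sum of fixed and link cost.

Open {F1}: assign each demand point to its cheapest open site.
  N1→F1 17, N2→F1 14, N3→F1 31, N4→F1 10
  link cost 72, fixed 10 → total 82.
Compare {F1, F2}: link cost 70 + fixed 27 = 97.
Compare {F2}: link cost 126 + fixed 17 = 143.

82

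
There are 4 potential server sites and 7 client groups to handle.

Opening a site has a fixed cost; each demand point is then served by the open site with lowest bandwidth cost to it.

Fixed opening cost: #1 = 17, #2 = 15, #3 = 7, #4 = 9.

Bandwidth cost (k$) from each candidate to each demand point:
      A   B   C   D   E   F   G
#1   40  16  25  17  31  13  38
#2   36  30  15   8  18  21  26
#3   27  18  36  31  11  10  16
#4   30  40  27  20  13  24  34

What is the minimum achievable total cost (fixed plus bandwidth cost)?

Open {#2, #3}: assign each demand point to its cheapest open site.
  A→#3 27, B→#3 18, C→#2 15, D→#2 8, E→#3 11, F→#3 10, G→#3 16
  bandwidth cost 105, fixed 22 → total 127.
Compare {#2, #3, #4}: bandwidth cost 105 + fixed 31 = 136.
Compare {#1, #2, #3}: bandwidth cost 103 + fixed 39 = 142.
Compare {#3, #4}: bandwidth cost 129 + fixed 16 = 145.
All other subsets cost ≥ 136. Minimum total cost: 127.

127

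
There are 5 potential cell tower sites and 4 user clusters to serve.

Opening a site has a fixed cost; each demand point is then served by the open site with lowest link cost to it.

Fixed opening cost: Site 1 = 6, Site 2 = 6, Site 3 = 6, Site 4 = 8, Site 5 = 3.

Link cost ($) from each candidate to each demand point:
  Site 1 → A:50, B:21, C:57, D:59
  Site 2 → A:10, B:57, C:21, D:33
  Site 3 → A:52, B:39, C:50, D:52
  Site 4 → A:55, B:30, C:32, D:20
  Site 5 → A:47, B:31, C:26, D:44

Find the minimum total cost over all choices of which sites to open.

Open {Site 1, Site 2, Site 4}: assign each demand point to its cheapest open site.
  A→Site 2 10, B→Site 1 21, C→Site 2 21, D→Site 4 20
  link cost 72, fixed 20 → total 92.
Compare {Site 2, Site 4}: link cost 81 + fixed 14 = 95.
Compare {Site 1, Site 2, Site 4, Site 5}: link cost 72 + fixed 23 = 95.
Compare {Site 1, Site 2}: link cost 85 + fixed 12 = 97.
All other subsets cost ≥ 95. Minimum total cost: 92.

92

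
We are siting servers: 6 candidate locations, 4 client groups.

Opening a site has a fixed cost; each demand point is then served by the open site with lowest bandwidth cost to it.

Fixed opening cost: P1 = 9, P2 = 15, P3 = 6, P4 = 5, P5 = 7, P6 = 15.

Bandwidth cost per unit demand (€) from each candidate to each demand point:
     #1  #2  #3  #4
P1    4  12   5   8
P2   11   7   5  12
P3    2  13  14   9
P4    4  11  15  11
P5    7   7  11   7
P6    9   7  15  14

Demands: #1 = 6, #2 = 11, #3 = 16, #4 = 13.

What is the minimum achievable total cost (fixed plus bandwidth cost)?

282

Open {P1, P3, P5}: assign each demand point to its cheapest open site.
  #1→P3 6×2=12, #2→P5 11×7=77, #3→P1 16×5=80, #4→P5 13×7=91
  bandwidth cost 260, fixed 22 → total 282.
Compare {P1, P3, P4, P5}: bandwidth cost 260 + fixed 27 = 287.
Compare {P1, P5}: bandwidth cost 272 + fixed 16 = 288.
Compare {P2, P3, P5}: bandwidth cost 260 + fixed 28 = 288.
All other subsets cost ≥ 287. Minimum total cost: 282.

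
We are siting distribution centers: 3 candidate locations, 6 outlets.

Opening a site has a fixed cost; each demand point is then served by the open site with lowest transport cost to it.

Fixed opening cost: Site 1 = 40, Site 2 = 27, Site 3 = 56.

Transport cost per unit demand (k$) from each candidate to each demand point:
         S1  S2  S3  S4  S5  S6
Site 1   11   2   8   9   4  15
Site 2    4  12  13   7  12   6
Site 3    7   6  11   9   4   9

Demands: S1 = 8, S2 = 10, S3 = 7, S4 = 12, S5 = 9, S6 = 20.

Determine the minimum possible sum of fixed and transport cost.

415

Open {Site 1, Site 2}: assign each demand point to its cheapest open site.
  S1→Site 2 8×4=32, S2→Site 1 10×2=20, S3→Site 1 7×8=56, S4→Site 2 12×7=84, S5→Site 1 9×4=36, S6→Site 2 20×6=120
  transport cost 348, fixed 67 → total 415.
Compare {Site 1, Site 2, Site 3}: transport cost 348 + fixed 123 = 471.
Compare {Site 2, Site 3}: transport cost 409 + fixed 83 = 492.
Compare {Site 1, Site 3}: transport cost 456 + fixed 96 = 552.
All other subsets cost ≥ 471. Minimum total cost: 415.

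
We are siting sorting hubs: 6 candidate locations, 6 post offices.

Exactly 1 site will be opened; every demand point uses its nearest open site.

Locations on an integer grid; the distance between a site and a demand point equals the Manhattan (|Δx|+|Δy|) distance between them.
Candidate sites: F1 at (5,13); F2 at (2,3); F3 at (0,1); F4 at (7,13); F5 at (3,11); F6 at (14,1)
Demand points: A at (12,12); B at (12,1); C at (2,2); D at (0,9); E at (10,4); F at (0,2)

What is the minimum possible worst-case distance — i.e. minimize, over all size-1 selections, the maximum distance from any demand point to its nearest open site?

18

Open {F4}.
  Farthest demand point is F at distance 18 (to F4); all others are ≤ 18.
With {F1} the worst case is 19.
With {F2} the worst case is 19.
No size-1 selection achieves below 18.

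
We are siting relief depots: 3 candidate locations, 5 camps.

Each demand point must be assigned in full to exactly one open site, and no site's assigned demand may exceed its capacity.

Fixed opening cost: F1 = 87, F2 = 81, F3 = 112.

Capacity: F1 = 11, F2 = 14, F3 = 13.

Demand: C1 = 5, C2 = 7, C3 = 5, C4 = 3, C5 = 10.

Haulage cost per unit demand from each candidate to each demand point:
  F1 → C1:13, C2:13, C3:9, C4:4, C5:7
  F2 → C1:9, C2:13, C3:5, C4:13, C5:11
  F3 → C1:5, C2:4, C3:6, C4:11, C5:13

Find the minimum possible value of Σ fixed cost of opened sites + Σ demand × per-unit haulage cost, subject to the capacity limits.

467

Open {F1, F2, F3}; cheapest assignment that respects the capacities:
  F1 (cap 11, load 10): C5 — cost 10×7 = 70
  F2 (cap 14, load 8): C3, C4 — cost 5×5 + 3×13 = 64
  F3 (cap 13, load 12): C1, C2 — cost 5×5 + 7×4 = 53
  Shipping 187, fixed 280 → total 467.
  Any other capacity-feasible assignment to {F1, F2, F3} ships for at least 187.
Total demand is 30 and no other set of sites has combined capacity ≥ 30, so {F1, F2, F3} is the only feasible choice of open sites. Minimum: 467.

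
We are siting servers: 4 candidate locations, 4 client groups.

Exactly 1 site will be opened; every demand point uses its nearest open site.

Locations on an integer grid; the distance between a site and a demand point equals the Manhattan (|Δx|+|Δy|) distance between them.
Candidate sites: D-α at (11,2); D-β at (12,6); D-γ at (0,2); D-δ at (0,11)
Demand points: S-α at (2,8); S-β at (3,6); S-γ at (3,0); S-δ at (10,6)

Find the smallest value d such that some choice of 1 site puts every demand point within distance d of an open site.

14

Open {D-γ}.
  Farthest demand point is S-δ at distance 14 (to D-γ); all others are ≤ 14.
With {D-α} the worst case is 15.
With {D-β} the worst case is 15.
No size-1 selection achieves below 14.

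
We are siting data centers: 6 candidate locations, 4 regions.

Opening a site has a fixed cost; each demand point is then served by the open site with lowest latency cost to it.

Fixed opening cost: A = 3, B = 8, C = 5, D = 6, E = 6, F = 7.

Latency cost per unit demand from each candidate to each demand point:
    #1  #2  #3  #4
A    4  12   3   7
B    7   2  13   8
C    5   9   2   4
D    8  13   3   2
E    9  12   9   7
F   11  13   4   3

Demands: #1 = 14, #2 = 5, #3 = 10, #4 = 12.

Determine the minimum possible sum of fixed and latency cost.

132

Open {A, B, C, D}: assign each demand point to its cheapest open site.
  #1→A 14×4=56, #2→B 5×2=10, #3→C 10×2=20, #4→D 12×2=24
  latency cost 110, fixed 22 → total 132.
Compare {A, B, D}: latency cost 120 + fixed 17 = 137.
Compare {A, B, C, D, E}: latency cost 110 + fixed 28 = 138.
Compare {A, B, C, D, F}: latency cost 110 + fixed 29 = 139.
All other subsets cost ≥ 137. Minimum total cost: 132.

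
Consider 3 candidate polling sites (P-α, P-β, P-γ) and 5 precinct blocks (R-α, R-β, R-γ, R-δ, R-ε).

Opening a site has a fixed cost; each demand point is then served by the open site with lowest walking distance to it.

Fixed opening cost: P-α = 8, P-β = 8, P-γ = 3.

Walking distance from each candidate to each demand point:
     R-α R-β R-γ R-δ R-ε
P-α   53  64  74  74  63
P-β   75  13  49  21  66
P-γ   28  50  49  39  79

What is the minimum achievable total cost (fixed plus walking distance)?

Open {P-β, P-γ}: assign each demand point to its cheapest open site.
  R-α→P-γ 28, R-β→P-β 13, R-γ→P-β 49, R-δ→P-β 21, R-ε→P-β 66
  walking distance 177, fixed 11 → total 188.
Compare {P-α, P-β, P-γ}: walking distance 174 + fixed 19 = 193.
Compare {P-α, P-β}: walking distance 199 + fixed 16 = 215.
Compare {P-β}: walking distance 224 + fixed 8 = 232.
All other subsets cost ≥ 193. Minimum total cost: 188.

188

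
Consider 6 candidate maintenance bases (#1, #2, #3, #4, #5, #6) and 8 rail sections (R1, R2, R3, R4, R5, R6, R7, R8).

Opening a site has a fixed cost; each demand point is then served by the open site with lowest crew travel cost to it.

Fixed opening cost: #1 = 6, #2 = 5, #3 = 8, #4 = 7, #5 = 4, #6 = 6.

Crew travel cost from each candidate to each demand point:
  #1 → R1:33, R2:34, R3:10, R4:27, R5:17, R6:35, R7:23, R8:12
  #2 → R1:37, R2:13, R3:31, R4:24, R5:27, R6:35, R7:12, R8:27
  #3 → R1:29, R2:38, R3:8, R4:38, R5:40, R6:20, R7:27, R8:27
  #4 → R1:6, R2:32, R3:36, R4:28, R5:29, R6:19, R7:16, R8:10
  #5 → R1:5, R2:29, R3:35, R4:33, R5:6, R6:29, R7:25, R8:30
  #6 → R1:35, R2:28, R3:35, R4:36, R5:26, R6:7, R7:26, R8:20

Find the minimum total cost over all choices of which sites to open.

Open {#1, #2, #5, #6}: assign each demand point to its cheapest open site.
  R1→#5 5, R2→#2 13, R3→#1 10, R4→#2 24, R5→#5 6, R6→#6 7, R7→#2 12, R8→#1 12
  crew travel cost 89, fixed 21 → total 110.
Compare {#1, #2, #4, #5, #6}: crew travel cost 87 + fixed 28 = 115.
Compare {#2, #3, #4, #5, #6}: crew travel cost 85 + fixed 30 = 115.
Compare {#1, #2, #3, #5, #6}: crew travel cost 87 + fixed 29 = 116.
All other subsets cost ≥ 115. Minimum total cost: 110.

110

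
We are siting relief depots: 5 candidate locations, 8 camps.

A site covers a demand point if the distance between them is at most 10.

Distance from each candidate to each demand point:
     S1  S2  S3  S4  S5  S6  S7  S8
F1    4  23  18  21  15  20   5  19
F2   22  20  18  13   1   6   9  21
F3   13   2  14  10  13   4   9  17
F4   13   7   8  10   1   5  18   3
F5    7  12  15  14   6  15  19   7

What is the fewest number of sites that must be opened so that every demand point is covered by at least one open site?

2

Coverage sets (demand points within 10 of each site):
  F1: {S1, S7}
  F2: {S5, S6, S7}
  F3: {S2, S4, S6, S7}
  F4: {S2, S3, S4, S5, S6, S8}
  F5: {S1, S5, S8}
No single site covers all 8 demand points.
But {F1, F4} covers everything, so the minimum is 2.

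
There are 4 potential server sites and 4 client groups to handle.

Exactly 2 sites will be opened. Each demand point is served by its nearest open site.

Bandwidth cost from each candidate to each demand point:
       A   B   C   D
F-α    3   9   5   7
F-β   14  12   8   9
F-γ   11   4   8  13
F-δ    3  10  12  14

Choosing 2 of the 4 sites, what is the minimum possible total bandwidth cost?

19

Open {F-α, F-γ}.
  A→F-α 3, B→F-γ 4, C→F-α 5, D→F-α 7  ⇒ total 19.
Compare {F-α, F-β}: total 24.
Compare {F-α, F-δ}: total 24.
No size-2 selection does better; minimum is 19.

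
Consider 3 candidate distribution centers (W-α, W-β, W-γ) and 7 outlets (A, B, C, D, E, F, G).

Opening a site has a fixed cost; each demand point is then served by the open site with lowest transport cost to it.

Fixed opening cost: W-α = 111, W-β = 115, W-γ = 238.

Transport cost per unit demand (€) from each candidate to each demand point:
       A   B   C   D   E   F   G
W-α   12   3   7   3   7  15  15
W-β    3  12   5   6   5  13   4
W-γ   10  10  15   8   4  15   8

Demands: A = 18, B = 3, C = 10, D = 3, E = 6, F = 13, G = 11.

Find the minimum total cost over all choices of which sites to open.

Open {W-β}: assign each demand point to its cheapest open site.
  A→W-β 18×3=54, B→W-β 3×12=36, C→W-β 10×5=50, D→W-β 3×6=18, E→W-β 6×5=30, F→W-β 13×13=169, G→W-β 11×4=44
  transport cost 401, fixed 115 → total 516.
Compare {W-α, W-β}: transport cost 365 + fixed 226 = 591.
Compare {W-β, W-γ}: transport cost 389 + fixed 353 = 742.
Compare {W-α}: transport cost 706 + fixed 111 = 817.
All other subsets cost ≥ 591. Minimum total cost: 516.

516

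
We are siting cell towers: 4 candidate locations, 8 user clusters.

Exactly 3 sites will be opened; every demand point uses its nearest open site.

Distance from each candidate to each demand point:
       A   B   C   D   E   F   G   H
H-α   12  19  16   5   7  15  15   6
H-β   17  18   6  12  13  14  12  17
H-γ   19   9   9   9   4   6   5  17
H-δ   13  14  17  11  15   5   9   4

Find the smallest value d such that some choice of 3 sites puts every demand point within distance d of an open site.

12

Open {H-α, H-β, H-γ}.
  Farthest demand point is A at distance 12 (to H-α); all others are ≤ 12.
With {H-α, H-γ, H-δ} the worst case is 12.
With {H-β, H-γ, H-δ} the worst case is 13.
No size-3 selection achieves below 12.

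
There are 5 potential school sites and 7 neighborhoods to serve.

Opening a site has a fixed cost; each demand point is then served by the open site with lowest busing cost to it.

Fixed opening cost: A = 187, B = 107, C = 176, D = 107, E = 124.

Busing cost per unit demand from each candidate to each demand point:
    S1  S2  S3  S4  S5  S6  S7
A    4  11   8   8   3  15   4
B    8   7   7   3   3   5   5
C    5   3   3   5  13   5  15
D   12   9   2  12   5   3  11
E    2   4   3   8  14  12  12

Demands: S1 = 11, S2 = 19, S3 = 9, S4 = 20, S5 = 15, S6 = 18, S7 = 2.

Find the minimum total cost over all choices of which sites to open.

561

Open {B, E}: assign each demand point to its cheapest open site.
  S1→E 11×2=22, S2→E 19×4=76, S3→E 9×3=27, S4→B 20×3=60, S5→B 15×3=45, S6→B 18×5=90, S7→B 2×5=10
  busing cost 330, fixed 231 → total 561.
Compare {B}: busing cost 489 + fixed 107 = 596.
Compare {B, D}: busing cost 408 + fixed 214 = 622.
Compare {B, D, E}: busing cost 285 + fixed 338 = 623.
All other subsets cost ≥ 596. Minimum total cost: 561.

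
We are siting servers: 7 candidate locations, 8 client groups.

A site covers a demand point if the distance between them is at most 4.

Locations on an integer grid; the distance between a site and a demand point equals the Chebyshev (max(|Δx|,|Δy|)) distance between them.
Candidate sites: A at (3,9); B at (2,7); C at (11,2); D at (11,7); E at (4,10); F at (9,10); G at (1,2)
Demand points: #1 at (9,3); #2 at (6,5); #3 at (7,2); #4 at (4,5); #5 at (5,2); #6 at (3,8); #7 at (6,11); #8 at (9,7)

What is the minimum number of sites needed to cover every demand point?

Coverage sets (demand points within 4 of each site):
  A: {#2, #4, #6, #7}
  B: {#2, #4, #6, #7}
  C: {#1, #3}
  D: {#1, #8}
  E: {#6, #7}
  F: {#7, #8}
  G: {#4, #5}
No 3 sites suffice: every size-3 union leaves at least one demand point uncovered.
But {A, C, D, G} covers everything, so the minimum is 4.

4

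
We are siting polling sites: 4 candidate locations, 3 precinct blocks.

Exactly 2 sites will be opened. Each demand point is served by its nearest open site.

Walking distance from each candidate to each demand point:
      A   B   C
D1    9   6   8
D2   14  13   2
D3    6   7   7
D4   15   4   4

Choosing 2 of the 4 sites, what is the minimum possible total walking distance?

Open {D3, D4}.
  A→D3 6, B→D4 4, C→D4 4  ⇒ total 14.
Compare {D2, D3}: total 15.
Compare {D1, D2}: total 17.
No size-2 selection does better; minimum is 14.

14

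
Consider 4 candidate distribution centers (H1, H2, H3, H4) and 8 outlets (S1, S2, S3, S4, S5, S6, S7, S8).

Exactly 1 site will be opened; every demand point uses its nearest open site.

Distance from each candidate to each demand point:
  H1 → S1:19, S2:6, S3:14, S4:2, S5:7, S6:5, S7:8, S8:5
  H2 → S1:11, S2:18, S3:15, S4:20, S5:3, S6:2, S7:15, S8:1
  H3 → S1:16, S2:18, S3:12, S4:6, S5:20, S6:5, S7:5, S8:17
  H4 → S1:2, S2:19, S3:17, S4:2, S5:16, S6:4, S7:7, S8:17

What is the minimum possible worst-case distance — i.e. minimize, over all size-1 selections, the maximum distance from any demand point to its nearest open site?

Open {H1}.
  Farthest demand point is S1 at distance 19 (to H1); all others are ≤ 19.
With {H4} the worst case is 19.
With {H2} the worst case is 20.
No size-1 selection achieves below 19.

19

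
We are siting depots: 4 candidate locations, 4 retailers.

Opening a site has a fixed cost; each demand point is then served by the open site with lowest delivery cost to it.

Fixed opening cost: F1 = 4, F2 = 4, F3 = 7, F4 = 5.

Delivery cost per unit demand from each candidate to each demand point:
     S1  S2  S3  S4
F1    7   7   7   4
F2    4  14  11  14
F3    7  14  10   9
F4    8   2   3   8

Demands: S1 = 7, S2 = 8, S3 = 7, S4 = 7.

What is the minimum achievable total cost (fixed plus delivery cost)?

Open {F1, F2, F4}: assign each demand point to its cheapest open site.
  S1→F2 7×4=28, S2→F4 8×2=16, S3→F4 7×3=21, S4→F1 7×4=28
  delivery cost 93, fixed 13 → total 106.
Compare {F1, F2, F3, F4}: delivery cost 93 + fixed 20 = 113.
Compare {F1, F4}: delivery cost 114 + fixed 9 = 123.
Compare {F2, F4}: delivery cost 121 + fixed 9 = 130.
All other subsets cost ≥ 113. Minimum total cost: 106.

106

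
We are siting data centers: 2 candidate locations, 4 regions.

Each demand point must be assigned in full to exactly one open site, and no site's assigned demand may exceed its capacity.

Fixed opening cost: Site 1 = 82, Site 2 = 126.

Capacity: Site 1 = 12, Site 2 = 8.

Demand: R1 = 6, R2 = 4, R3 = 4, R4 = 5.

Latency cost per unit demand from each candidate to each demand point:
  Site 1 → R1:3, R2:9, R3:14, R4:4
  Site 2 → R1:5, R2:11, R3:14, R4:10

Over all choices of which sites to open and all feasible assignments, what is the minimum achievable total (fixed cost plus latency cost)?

Open {Site 1, Site 2}; cheapest assignment that respects the capacities:
  Site 1 (cap 12, load 11): R1, R4 — cost 6×3 + 5×4 = 38
  Site 2 (cap 8, load 8): R2, R3 — cost 4×11 + 4×14 = 100
  Shipping 138, fixed 208 → total 346.
  Any other capacity-feasible assignment to {Site 1, Site 2} ships for at least 138.
Total demand is 19 and no other set of sites has combined capacity ≥ 19, so {Site 1, Site 2} is the only feasible choice of open sites. Minimum: 346.

346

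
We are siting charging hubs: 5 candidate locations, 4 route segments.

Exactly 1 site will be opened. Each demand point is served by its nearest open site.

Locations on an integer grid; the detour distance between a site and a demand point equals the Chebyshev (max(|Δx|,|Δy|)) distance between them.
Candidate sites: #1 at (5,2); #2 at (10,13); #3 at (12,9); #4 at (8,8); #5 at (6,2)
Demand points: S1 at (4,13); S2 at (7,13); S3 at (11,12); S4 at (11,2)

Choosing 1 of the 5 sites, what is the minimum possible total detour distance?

Open {#4}.
  S1→#4 5, S2→#4 5, S3→#4 4, S4→#4 6  ⇒ total 20.
Compare {#2}: total 21.
Compare {#3}: total 23.
No size-1 selection does better; minimum is 20.

20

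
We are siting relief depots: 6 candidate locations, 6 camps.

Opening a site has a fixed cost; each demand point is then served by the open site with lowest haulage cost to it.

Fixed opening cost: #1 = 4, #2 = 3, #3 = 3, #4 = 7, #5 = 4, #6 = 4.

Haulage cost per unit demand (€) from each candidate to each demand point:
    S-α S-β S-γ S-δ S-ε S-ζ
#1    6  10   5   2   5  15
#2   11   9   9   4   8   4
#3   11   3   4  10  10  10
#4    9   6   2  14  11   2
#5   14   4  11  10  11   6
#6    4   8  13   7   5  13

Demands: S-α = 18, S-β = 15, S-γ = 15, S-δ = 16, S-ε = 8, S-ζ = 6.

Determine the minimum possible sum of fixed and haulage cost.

249

Open {#1, #3, #4, #6}: assign each demand point to its cheapest open site.
  S-α→#6 18×4=72, S-β→#3 15×3=45, S-γ→#4 15×2=30, S-δ→#1 16×2=32, S-ε→#1 8×5=40, S-ζ→#4 6×2=12
  haulage cost 231, fixed 18 → total 249.
Compare {#1, #2, #3, #4, #6}: haulage cost 231 + fixed 21 = 252.
Compare {#1, #3, #4, #5, #6}: haulage cost 231 + fixed 22 = 253.
Compare {#1, #2, #3, #4, #5, #6}: haulage cost 231 + fixed 25 = 256.
All other subsets cost ≥ 252. Minimum total cost: 249.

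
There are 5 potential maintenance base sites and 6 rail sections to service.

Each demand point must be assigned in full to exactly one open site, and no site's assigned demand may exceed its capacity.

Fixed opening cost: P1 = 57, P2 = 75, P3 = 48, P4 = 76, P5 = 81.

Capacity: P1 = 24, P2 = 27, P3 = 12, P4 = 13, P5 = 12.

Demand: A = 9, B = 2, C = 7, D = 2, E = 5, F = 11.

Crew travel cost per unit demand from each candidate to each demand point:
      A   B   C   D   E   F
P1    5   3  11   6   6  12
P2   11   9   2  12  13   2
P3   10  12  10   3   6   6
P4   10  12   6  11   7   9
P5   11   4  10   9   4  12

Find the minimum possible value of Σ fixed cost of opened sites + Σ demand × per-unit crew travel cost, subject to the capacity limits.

261

Open {P1, P2}; cheapest assignment that respects the capacities:
  P1 (cap 24, load 18): A, B, D, E — cost 9×5 + 2×3 + 2×6 + 5×6 = 93
  P2 (cap 27, load 18): C, F — cost 7×2 + 11×2 = 36
  Shipping 129, fixed 132 → total 261.
  Any other capacity-feasible assignment to {P1, P2} ships for at least 129.
Compare {P1, P2, P3}: its best feasible assignment gives total 303.
Compare {P2, P3}: its best feasible assignment gives total 318.
Every other set of open sites that can feasibly serve all demand totals ≥ 303 even under its best assignment. Minimum: 261.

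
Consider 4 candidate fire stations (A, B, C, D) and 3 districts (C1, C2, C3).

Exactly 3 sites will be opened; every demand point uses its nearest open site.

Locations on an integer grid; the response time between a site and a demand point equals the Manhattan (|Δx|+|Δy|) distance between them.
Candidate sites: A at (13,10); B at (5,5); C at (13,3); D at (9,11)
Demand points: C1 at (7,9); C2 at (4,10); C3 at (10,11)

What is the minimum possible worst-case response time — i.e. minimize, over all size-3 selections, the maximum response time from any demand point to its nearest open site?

6

Open {A, B, C}.
  Farthest demand point is C1 at response time 6 (to B); all others are ≤ 6.
With {A, B, D} the worst case is 6.
With {A, C, D} the worst case is 6.
No size-3 selection achieves below 6.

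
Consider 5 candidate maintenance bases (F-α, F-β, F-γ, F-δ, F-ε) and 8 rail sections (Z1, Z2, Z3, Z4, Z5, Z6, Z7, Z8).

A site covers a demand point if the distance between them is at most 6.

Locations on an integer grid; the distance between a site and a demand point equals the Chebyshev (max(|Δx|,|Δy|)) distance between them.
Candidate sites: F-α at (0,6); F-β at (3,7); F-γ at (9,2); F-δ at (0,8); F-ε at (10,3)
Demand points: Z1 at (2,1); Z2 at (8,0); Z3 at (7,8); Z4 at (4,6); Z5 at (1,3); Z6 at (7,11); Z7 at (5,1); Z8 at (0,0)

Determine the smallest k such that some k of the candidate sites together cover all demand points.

3

Coverage sets (demand points within 6 of each site):
  F-α: {Z1, Z4, Z5, Z7, Z8}
  F-β: {Z1, Z3, Z4, Z5, Z6, Z7}
  F-γ: {Z2, Z3, Z4, Z7}
  F-δ: {Z4, Z5}
  F-ε: {Z2, Z3, Z4, Z7}
No 2 sites suffice: every size-2 union leaves at least one demand point uncovered.
But {F-α, F-β, F-γ} covers everything, so the minimum is 3.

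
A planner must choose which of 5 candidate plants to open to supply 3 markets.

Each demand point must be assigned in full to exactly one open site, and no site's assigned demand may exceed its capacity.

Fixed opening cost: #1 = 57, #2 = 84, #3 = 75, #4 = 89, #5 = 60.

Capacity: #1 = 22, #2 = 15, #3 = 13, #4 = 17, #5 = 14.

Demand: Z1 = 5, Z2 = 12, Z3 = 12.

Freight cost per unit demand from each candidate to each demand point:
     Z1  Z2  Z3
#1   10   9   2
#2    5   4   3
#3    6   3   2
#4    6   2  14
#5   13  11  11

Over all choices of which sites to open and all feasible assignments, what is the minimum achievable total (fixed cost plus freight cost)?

Open {#1, #4}; cheapest assignment that respects the capacities:
  #1 (cap 22, load 12): Z3 — cost 12×2 = 24
  #4 (cap 17, load 17): Z1, Z2 — cost 5×6 + 12×2 = 54
  Shipping 78, fixed 146 → total 224.
  Any other capacity-feasible assignment to {#1, #4} ships for at least 78.
Compare {#1, #3}: its best feasible assignment gives total 242.
Compare {#3, #4}: its best feasible assignment gives total 242.
Every other set of open sites that can feasibly serve all demand totals ≥ 242 even under its best assignment. Minimum: 224.

224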